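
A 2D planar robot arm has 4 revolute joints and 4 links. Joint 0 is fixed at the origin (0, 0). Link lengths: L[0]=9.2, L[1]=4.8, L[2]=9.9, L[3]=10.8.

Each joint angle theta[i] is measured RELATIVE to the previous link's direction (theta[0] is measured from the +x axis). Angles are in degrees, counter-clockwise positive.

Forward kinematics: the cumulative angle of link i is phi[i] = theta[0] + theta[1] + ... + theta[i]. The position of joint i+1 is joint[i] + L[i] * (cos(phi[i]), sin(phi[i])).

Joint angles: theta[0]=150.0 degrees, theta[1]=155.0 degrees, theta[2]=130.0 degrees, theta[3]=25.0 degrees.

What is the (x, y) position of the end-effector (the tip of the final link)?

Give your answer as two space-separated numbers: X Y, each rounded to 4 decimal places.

joint[0] = (0.0000, 0.0000)  (base)
link 0: phi[0] = 150 = 150 deg
  cos(150 deg) = -0.8660, sin(150 deg) = 0.5000
  joint[1] = (0.0000, 0.0000) + 9.2 * (-0.8660, 0.5000) = (0.0000 + -7.9674, 0.0000 + 4.6000) = (-7.9674, 4.6000)
link 1: phi[1] = 150 + 155 = 305 deg
  cos(305 deg) = 0.5736, sin(305 deg) = -0.8192
  joint[2] = (-7.9674, 4.6000) + 4.8 * (0.5736, -0.8192) = (-7.9674 + 2.7532, 4.6000 + -3.9319) = (-5.2143, 0.6681)
link 2: phi[2] = 150 + 155 + 130 = 435 deg
  cos(435 deg) = 0.2588, sin(435 deg) = 0.9659
  joint[3] = (-5.2143, 0.6681) + 9.9 * (0.2588, 0.9659) = (-5.2143 + 2.5623, 0.6681 + 9.5627) = (-2.6520, 10.2307)
link 3: phi[3] = 150 + 155 + 130 + 25 = 460 deg
  cos(460 deg) = -0.1736, sin(460 deg) = 0.9848
  joint[4] = (-2.6520, 10.2307) + 10.8 * (-0.1736, 0.9848) = (-2.6520 + -1.8754, 10.2307 + 10.6359) = (-4.5274, 20.8667)
End effector: (-4.5274, 20.8667)

Answer: -4.5274 20.8667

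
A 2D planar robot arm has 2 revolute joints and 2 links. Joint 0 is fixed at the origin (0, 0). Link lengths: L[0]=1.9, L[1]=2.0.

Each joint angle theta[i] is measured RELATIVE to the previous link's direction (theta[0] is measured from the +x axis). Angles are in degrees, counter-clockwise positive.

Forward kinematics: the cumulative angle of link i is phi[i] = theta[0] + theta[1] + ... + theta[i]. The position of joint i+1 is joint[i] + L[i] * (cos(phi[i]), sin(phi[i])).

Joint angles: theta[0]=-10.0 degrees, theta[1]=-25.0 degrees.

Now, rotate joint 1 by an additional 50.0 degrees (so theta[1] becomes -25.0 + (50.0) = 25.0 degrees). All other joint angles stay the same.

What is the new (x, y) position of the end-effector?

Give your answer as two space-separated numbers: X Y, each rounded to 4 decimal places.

joint[0] = (0.0000, 0.0000)  (base)
link 0: phi[0] = -10 = -10 deg
  cos(-10 deg) = 0.9848, sin(-10 deg) = -0.1736
  joint[1] = (0.0000, 0.0000) + 1.9 * (0.9848, -0.1736) = (0.0000 + 1.8711, 0.0000 + -0.3299) = (1.8711, -0.3299)
link 1: phi[1] = -10 + 25 = 15 deg
  cos(15 deg) = 0.9659, sin(15 deg) = 0.2588
  joint[2] = (1.8711, -0.3299) + 2 * (0.9659, 0.2588) = (1.8711 + 1.9319, -0.3299 + 0.5176) = (3.8030, 0.1877)
End effector: (3.8030, 0.1877)

Answer: 3.8030 0.1877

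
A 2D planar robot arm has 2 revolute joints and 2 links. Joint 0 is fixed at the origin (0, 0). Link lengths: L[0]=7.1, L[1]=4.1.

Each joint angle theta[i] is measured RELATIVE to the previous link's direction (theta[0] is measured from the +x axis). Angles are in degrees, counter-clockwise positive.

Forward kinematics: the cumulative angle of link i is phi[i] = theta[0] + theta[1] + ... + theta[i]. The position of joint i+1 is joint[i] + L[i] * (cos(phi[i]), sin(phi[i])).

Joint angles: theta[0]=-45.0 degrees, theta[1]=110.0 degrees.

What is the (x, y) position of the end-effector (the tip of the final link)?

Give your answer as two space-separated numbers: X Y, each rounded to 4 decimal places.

Answer: 6.7532 -1.3046

Derivation:
joint[0] = (0.0000, 0.0000)  (base)
link 0: phi[0] = -45 = -45 deg
  cos(-45 deg) = 0.7071, sin(-45 deg) = -0.7071
  joint[1] = (0.0000, 0.0000) + 7.1 * (0.7071, -0.7071) = (0.0000 + 5.0205, 0.0000 + -5.0205) = (5.0205, -5.0205)
link 1: phi[1] = -45 + 110 = 65 deg
  cos(65 deg) = 0.4226, sin(65 deg) = 0.9063
  joint[2] = (5.0205, -5.0205) + 4.1 * (0.4226, 0.9063) = (5.0205 + 1.7327, -5.0205 + 3.7159) = (6.7532, -1.3046)
End effector: (6.7532, -1.3046)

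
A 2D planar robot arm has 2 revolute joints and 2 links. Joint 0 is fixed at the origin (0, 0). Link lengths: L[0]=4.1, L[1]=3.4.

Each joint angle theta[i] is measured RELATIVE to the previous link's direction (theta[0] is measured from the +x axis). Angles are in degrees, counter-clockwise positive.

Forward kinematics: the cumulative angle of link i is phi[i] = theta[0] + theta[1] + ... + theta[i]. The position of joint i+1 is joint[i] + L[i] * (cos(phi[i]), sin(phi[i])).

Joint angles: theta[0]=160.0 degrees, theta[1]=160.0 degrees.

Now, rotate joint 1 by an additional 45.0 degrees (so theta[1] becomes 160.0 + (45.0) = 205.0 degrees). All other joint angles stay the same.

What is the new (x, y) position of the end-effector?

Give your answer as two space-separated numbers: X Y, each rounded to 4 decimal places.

joint[0] = (0.0000, 0.0000)  (base)
link 0: phi[0] = 160 = 160 deg
  cos(160 deg) = -0.9397, sin(160 deg) = 0.3420
  joint[1] = (0.0000, 0.0000) + 4.1 * (-0.9397, 0.3420) = (0.0000 + -3.8527, 0.0000 + 1.4023) = (-3.8527, 1.4023)
link 1: phi[1] = 160 + 205 = 365 deg
  cos(365 deg) = 0.9962, sin(365 deg) = 0.0872
  joint[2] = (-3.8527, 1.4023) + 3.4 * (0.9962, 0.0872) = (-3.8527 + 3.3871, 1.4023 + 0.2963) = (-0.4657, 1.6986)
End effector: (-0.4657, 1.6986)

Answer: -0.4657 1.6986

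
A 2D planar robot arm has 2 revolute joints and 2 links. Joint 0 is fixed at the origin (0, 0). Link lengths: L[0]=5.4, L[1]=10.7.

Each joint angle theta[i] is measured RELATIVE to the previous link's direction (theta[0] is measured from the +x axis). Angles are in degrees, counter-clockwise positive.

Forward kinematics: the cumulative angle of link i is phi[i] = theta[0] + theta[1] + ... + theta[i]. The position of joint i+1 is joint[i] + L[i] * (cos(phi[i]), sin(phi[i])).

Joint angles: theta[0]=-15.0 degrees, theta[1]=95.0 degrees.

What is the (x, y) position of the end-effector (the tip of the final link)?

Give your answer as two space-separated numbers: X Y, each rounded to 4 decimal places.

Answer: 7.0740 9.1398

Derivation:
joint[0] = (0.0000, 0.0000)  (base)
link 0: phi[0] = -15 = -15 deg
  cos(-15 deg) = 0.9659, sin(-15 deg) = -0.2588
  joint[1] = (0.0000, 0.0000) + 5.4 * (0.9659, -0.2588) = (0.0000 + 5.2160, 0.0000 + -1.3976) = (5.2160, -1.3976)
link 1: phi[1] = -15 + 95 = 80 deg
  cos(80 deg) = 0.1736, sin(80 deg) = 0.9848
  joint[2] = (5.2160, -1.3976) + 10.7 * (0.1736, 0.9848) = (5.2160 + 1.8580, -1.3976 + 10.5374) = (7.0740, 9.1398)
End effector: (7.0740, 9.1398)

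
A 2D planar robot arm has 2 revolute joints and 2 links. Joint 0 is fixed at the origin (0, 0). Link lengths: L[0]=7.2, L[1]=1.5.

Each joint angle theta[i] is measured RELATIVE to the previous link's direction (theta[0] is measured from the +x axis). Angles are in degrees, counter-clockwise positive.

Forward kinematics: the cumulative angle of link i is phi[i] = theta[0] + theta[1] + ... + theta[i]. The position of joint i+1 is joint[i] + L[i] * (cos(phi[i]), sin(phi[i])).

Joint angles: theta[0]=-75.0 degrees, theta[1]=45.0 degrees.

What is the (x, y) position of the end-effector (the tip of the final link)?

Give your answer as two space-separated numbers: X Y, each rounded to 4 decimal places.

joint[0] = (0.0000, 0.0000)  (base)
link 0: phi[0] = -75 = -75 deg
  cos(-75 deg) = 0.2588, sin(-75 deg) = -0.9659
  joint[1] = (0.0000, 0.0000) + 7.2 * (0.2588, -0.9659) = (0.0000 + 1.8635, 0.0000 + -6.9547) = (1.8635, -6.9547)
link 1: phi[1] = -75 + 45 = -30 deg
  cos(-30 deg) = 0.8660, sin(-30 deg) = -0.5000
  joint[2] = (1.8635, -6.9547) + 1.5 * (0.8660, -0.5000) = (1.8635 + 1.2990, -6.9547 + -0.7500) = (3.1625, -7.7047)
End effector: (3.1625, -7.7047)

Answer: 3.1625 -7.7047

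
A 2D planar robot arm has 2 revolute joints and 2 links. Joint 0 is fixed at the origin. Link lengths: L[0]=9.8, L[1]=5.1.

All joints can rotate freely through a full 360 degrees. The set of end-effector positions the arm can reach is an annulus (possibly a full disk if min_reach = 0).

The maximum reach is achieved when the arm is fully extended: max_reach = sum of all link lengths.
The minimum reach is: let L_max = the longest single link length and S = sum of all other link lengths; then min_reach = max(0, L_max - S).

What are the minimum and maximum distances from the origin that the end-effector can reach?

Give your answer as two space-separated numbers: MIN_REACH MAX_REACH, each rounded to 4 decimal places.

Link lengths: [9.8, 5.1]
max_reach = 9.8 + 5.1 = 14.9
L_max = max([9.8, 5.1]) = 9.8
S (sum of others) = 14.9 - 9.8 = 5.1
min_reach = max(0, 9.8 - 5.1) = max(0, 4.7) = 4.7

Answer: 4.7000 14.9000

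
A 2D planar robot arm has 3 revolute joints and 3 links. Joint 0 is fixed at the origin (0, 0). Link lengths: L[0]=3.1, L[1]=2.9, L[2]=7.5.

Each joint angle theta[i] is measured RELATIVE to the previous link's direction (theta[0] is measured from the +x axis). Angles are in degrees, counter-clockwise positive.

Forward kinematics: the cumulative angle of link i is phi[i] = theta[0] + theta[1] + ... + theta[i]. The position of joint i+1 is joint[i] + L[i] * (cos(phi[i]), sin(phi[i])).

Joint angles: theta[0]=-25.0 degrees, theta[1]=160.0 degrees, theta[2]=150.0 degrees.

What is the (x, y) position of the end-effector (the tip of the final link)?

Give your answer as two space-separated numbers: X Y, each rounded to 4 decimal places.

Answer: 2.7001 -6.5040

Derivation:
joint[0] = (0.0000, 0.0000)  (base)
link 0: phi[0] = -25 = -25 deg
  cos(-25 deg) = 0.9063, sin(-25 deg) = -0.4226
  joint[1] = (0.0000, 0.0000) + 3.1 * (0.9063, -0.4226) = (0.0000 + 2.8096, 0.0000 + -1.3101) = (2.8096, -1.3101)
link 1: phi[1] = -25 + 160 = 135 deg
  cos(135 deg) = -0.7071, sin(135 deg) = 0.7071
  joint[2] = (2.8096, -1.3101) + 2.9 * (-0.7071, 0.7071) = (2.8096 + -2.0506, -1.3101 + 2.0506) = (0.7589, 0.7405)
link 2: phi[2] = -25 + 160 + 150 = 285 deg
  cos(285 deg) = 0.2588, sin(285 deg) = -0.9659
  joint[3] = (0.7589, 0.7405) + 7.5 * (0.2588, -0.9659) = (0.7589 + 1.9411, 0.7405 + -7.2444) = (2.7001, -6.5040)
End effector: (2.7001, -6.5040)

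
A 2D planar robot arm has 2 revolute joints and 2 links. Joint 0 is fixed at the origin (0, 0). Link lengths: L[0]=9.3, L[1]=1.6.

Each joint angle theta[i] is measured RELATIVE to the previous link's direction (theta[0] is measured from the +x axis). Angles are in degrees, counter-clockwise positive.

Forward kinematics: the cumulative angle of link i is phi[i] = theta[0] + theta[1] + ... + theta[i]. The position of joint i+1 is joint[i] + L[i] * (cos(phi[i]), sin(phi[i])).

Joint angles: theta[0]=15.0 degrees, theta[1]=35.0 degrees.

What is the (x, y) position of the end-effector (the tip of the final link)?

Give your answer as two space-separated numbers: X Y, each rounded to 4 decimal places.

Answer: 10.0116 3.6327

Derivation:
joint[0] = (0.0000, 0.0000)  (base)
link 0: phi[0] = 15 = 15 deg
  cos(15 deg) = 0.9659, sin(15 deg) = 0.2588
  joint[1] = (0.0000, 0.0000) + 9.3 * (0.9659, 0.2588) = (0.0000 + 8.9831, 0.0000 + 2.4070) = (8.9831, 2.4070)
link 1: phi[1] = 15 + 35 = 50 deg
  cos(50 deg) = 0.6428, sin(50 deg) = 0.7660
  joint[2] = (8.9831, 2.4070) + 1.6 * (0.6428, 0.7660) = (8.9831 + 1.0285, 2.4070 + 1.2257) = (10.0116, 3.6327)
End effector: (10.0116, 3.6327)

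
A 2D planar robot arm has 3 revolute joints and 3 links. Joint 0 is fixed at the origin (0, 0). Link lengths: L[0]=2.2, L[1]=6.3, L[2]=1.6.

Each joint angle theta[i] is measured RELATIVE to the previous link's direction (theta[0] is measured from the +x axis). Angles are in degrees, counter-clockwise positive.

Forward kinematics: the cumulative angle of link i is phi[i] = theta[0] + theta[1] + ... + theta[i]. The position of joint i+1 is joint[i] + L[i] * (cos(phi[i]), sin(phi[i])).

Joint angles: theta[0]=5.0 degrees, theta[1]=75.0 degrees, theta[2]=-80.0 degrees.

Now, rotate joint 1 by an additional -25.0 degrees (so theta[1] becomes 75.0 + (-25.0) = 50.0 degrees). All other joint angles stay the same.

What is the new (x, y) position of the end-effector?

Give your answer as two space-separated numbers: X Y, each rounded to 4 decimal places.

joint[0] = (0.0000, 0.0000)  (base)
link 0: phi[0] = 5 = 5 deg
  cos(5 deg) = 0.9962, sin(5 deg) = 0.0872
  joint[1] = (0.0000, 0.0000) + 2.2 * (0.9962, 0.0872) = (0.0000 + 2.1916, 0.0000 + 0.1917) = (2.1916, 0.1917)
link 1: phi[1] = 5 + 50 = 55 deg
  cos(55 deg) = 0.5736, sin(55 deg) = 0.8192
  joint[2] = (2.1916, 0.1917) + 6.3 * (0.5736, 0.8192) = (2.1916 + 3.6135, 0.1917 + 5.1607) = (5.8052, 5.3524)
link 2: phi[2] = 5 + 50 + -80 = -25 deg
  cos(-25 deg) = 0.9063, sin(-25 deg) = -0.4226
  joint[3] = (5.8052, 5.3524) + 1.6 * (0.9063, -0.4226) = (5.8052 + 1.4501, 5.3524 + -0.6762) = (7.2553, 4.6762)
End effector: (7.2553, 4.6762)

Answer: 7.2553 4.6762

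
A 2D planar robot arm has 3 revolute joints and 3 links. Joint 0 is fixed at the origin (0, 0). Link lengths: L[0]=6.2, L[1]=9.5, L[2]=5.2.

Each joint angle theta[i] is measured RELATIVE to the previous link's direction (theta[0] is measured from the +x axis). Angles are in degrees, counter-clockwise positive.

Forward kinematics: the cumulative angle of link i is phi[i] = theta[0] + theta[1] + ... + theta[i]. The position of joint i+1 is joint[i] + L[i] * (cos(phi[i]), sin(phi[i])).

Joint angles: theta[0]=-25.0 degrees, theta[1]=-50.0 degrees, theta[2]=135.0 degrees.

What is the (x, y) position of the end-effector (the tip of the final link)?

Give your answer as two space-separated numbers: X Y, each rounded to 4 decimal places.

Answer: 10.6779 -7.2932

Derivation:
joint[0] = (0.0000, 0.0000)  (base)
link 0: phi[0] = -25 = -25 deg
  cos(-25 deg) = 0.9063, sin(-25 deg) = -0.4226
  joint[1] = (0.0000, 0.0000) + 6.2 * (0.9063, -0.4226) = (0.0000 + 5.6191, 0.0000 + -2.6202) = (5.6191, -2.6202)
link 1: phi[1] = -25 + -50 = -75 deg
  cos(-75 deg) = 0.2588, sin(-75 deg) = -0.9659
  joint[2] = (5.6191, -2.6202) + 9.5 * (0.2588, -0.9659) = (5.6191 + 2.4588, -2.6202 + -9.1763) = (8.0779, -11.7965)
link 2: phi[2] = -25 + -50 + 135 = 60 deg
  cos(60 deg) = 0.5000, sin(60 deg) = 0.8660
  joint[3] = (8.0779, -11.7965) + 5.2 * (0.5000, 0.8660) = (8.0779 + 2.6000, -11.7965 + 4.5033) = (10.6779, -7.2932)
End effector: (10.6779, -7.2932)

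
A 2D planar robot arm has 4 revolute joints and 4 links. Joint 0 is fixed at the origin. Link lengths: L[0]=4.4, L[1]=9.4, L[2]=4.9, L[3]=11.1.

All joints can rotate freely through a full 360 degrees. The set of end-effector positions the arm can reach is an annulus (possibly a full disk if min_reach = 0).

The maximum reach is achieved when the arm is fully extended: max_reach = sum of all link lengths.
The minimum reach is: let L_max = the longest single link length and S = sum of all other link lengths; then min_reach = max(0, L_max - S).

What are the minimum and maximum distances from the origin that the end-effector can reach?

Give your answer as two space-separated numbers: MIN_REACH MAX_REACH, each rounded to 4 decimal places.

Answer: 0.0000 29.8000

Derivation:
Link lengths: [4.4, 9.4, 4.9, 11.1]
max_reach = 4.4 + 9.4 + 4.9 + 11.1 = 29.8
L_max = max([4.4, 9.4, 4.9, 11.1]) = 11.1
S (sum of others) = 29.8 - 11.1 = 18.7
min_reach = max(0, 11.1 - 18.7) = max(0, -7.6) = 0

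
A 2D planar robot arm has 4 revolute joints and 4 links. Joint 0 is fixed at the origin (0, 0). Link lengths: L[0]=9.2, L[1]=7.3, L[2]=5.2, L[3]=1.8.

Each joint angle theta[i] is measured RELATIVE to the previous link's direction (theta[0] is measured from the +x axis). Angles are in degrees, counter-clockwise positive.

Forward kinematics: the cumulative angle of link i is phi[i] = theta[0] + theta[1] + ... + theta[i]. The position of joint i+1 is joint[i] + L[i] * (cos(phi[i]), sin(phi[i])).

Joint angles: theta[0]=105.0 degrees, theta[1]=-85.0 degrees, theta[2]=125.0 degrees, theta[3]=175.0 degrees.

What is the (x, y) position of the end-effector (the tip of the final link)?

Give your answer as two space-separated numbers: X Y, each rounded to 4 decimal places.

Answer: 1.5979 13.2088

Derivation:
joint[0] = (0.0000, 0.0000)  (base)
link 0: phi[0] = 105 = 105 deg
  cos(105 deg) = -0.2588, sin(105 deg) = 0.9659
  joint[1] = (0.0000, 0.0000) + 9.2 * (-0.2588, 0.9659) = (0.0000 + -2.3811, 0.0000 + 8.8865) = (-2.3811, 8.8865)
link 1: phi[1] = 105 + -85 = 20 deg
  cos(20 deg) = 0.9397, sin(20 deg) = 0.3420
  joint[2] = (-2.3811, 8.8865) + 7.3 * (0.9397, 0.3420) = (-2.3811 + 6.8598, 8.8865 + 2.4967) = (4.4786, 11.3833)
link 2: phi[2] = 105 + -85 + 125 = 145 deg
  cos(145 deg) = -0.8192, sin(145 deg) = 0.5736
  joint[3] = (4.4786, 11.3833) + 5.2 * (-0.8192, 0.5736) = (4.4786 + -4.2596, 11.3833 + 2.9826) = (0.2190, 14.3659)
link 3: phi[3] = 105 + -85 + 125 + 175 = 320 deg
  cos(320 deg) = 0.7660, sin(320 deg) = -0.6428
  joint[4] = (0.2190, 14.3659) + 1.8 * (0.7660, -0.6428) = (0.2190 + 1.3789, 14.3659 + -1.1570) = (1.5979, 13.2088)
End effector: (1.5979, 13.2088)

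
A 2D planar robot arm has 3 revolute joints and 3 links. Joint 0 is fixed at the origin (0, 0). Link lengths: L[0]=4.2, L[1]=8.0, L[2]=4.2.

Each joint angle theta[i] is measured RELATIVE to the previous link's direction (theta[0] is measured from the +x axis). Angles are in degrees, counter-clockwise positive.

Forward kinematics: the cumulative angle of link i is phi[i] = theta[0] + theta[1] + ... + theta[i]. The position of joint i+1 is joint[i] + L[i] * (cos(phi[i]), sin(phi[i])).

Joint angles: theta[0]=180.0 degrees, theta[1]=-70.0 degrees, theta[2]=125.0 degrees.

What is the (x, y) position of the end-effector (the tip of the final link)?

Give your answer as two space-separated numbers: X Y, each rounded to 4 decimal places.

joint[0] = (0.0000, 0.0000)  (base)
link 0: phi[0] = 180 = 180 deg
  cos(180 deg) = -1.0000, sin(180 deg) = 0.0000
  joint[1] = (0.0000, 0.0000) + 4.2 * (-1.0000, 0.0000) = (0.0000 + -4.2000, 0.0000 + 0.0000) = (-4.2000, 0.0000)
link 1: phi[1] = 180 + -70 = 110 deg
  cos(110 deg) = -0.3420, sin(110 deg) = 0.9397
  joint[2] = (-4.2000, 0.0000) + 8 * (-0.3420, 0.9397) = (-4.2000 + -2.7362, 0.0000 + 7.5175) = (-6.9362, 7.5175)
link 2: phi[2] = 180 + -70 + 125 = 235 deg
  cos(235 deg) = -0.5736, sin(235 deg) = -0.8192
  joint[3] = (-6.9362, 7.5175) + 4.2 * (-0.5736, -0.8192) = (-6.9362 + -2.4090, 7.5175 + -3.4404) = (-9.3452, 4.0771)
End effector: (-9.3452, 4.0771)

Answer: -9.3452 4.0771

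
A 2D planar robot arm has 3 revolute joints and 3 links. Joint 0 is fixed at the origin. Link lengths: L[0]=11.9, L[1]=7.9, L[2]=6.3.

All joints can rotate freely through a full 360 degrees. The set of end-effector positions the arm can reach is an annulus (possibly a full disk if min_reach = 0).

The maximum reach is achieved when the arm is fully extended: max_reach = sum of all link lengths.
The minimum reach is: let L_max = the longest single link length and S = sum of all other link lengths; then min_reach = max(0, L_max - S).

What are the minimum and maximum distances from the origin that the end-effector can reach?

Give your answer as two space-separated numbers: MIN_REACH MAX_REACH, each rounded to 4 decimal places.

Link lengths: [11.9, 7.9, 6.3]
max_reach = 11.9 + 7.9 + 6.3 = 26.1
L_max = max([11.9, 7.9, 6.3]) = 11.9
S (sum of others) = 26.1 - 11.9 = 14.2
min_reach = max(0, 11.9 - 14.2) = max(0, -2.3) = 0

Answer: 0.0000 26.1000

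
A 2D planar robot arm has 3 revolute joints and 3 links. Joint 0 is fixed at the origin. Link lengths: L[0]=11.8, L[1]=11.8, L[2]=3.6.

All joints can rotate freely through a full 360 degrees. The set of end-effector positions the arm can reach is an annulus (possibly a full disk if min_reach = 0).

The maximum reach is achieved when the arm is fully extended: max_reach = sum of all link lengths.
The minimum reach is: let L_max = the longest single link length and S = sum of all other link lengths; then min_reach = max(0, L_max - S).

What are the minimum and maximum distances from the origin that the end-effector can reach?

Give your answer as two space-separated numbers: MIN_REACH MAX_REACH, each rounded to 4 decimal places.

Link lengths: [11.8, 11.8, 3.6]
max_reach = 11.8 + 11.8 + 3.6 = 27.2
L_max = max([11.8, 11.8, 3.6]) = 11.8
S (sum of others) = 27.2 - 11.8 = 15.4
min_reach = max(0, 11.8 - 15.4) = max(0, -3.6) = 0

Answer: 0.0000 27.2000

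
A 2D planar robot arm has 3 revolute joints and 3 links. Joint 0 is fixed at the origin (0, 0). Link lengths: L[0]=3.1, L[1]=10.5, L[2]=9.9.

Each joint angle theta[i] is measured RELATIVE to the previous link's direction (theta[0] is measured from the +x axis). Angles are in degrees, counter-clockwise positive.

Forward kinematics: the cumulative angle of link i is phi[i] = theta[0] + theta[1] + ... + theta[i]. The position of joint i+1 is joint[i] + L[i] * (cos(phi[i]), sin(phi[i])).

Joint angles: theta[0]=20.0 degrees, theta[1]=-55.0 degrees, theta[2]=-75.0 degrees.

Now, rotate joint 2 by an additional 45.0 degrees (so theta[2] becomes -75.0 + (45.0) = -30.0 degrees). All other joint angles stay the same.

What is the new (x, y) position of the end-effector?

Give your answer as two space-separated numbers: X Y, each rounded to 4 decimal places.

joint[0] = (0.0000, 0.0000)  (base)
link 0: phi[0] = 20 = 20 deg
  cos(20 deg) = 0.9397, sin(20 deg) = 0.3420
  joint[1] = (0.0000, 0.0000) + 3.1 * (0.9397, 0.3420) = (0.0000 + 2.9130, 0.0000 + 1.0603) = (2.9130, 1.0603)
link 1: phi[1] = 20 + -55 = -35 deg
  cos(-35 deg) = 0.8192, sin(-35 deg) = -0.5736
  joint[2] = (2.9130, 1.0603) + 10.5 * (0.8192, -0.5736) = (2.9130 + 8.6011, 1.0603 + -6.0226) = (11.5141, -4.9623)
link 2: phi[2] = 20 + -55 + -30 = -65 deg
  cos(-65 deg) = 0.4226, sin(-65 deg) = -0.9063
  joint[3] = (11.5141, -4.9623) + 9.9 * (0.4226, -0.9063) = (11.5141 + 4.1839, -4.9623 + -8.9724) = (15.6981, -13.9347)
End effector: (15.6981, -13.9347)

Answer: 15.6981 -13.9347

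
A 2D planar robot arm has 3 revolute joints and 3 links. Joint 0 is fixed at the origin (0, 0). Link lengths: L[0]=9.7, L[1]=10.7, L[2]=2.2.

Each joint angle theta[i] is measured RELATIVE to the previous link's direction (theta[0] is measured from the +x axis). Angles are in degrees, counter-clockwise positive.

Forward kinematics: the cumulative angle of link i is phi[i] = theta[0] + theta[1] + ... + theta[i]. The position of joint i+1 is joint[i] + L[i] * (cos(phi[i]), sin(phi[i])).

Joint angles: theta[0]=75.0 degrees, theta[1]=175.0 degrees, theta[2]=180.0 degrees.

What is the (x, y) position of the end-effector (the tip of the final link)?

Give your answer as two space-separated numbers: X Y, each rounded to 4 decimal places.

joint[0] = (0.0000, 0.0000)  (base)
link 0: phi[0] = 75 = 75 deg
  cos(75 deg) = 0.2588, sin(75 deg) = 0.9659
  joint[1] = (0.0000, 0.0000) + 9.7 * (0.2588, 0.9659) = (0.0000 + 2.5105, 0.0000 + 9.3695) = (2.5105, 9.3695)
link 1: phi[1] = 75 + 175 = 250 deg
  cos(250 deg) = -0.3420, sin(250 deg) = -0.9397
  joint[2] = (2.5105, 9.3695) + 10.7 * (-0.3420, -0.9397) = (2.5105 + -3.6596, 9.3695 + -10.0547) = (-1.1491, -0.6852)
link 2: phi[2] = 75 + 175 + 180 = 430 deg
  cos(430 deg) = 0.3420, sin(430 deg) = 0.9397
  joint[3] = (-1.1491, -0.6852) + 2.2 * (0.3420, 0.9397) = (-1.1491 + 0.7524, -0.6852 + 2.0673) = (-0.3966, 1.3821)
End effector: (-0.3966, 1.3821)

Answer: -0.3966 1.3821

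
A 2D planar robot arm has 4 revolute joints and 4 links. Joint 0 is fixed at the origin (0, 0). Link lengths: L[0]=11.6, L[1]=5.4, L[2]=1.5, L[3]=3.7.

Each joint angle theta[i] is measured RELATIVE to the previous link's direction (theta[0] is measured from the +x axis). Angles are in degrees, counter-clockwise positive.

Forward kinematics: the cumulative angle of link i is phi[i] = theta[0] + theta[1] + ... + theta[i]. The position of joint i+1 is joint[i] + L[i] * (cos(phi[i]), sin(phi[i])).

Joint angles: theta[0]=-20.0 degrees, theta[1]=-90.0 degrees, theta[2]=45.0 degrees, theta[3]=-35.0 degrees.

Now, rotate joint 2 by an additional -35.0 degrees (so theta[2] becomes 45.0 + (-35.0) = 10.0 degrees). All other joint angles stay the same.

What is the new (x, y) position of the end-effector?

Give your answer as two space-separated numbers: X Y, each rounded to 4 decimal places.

Answer: 6.1768 -13.1353

Derivation:
joint[0] = (0.0000, 0.0000)  (base)
link 0: phi[0] = -20 = -20 deg
  cos(-20 deg) = 0.9397, sin(-20 deg) = -0.3420
  joint[1] = (0.0000, 0.0000) + 11.6 * (0.9397, -0.3420) = (0.0000 + 10.9004, 0.0000 + -3.9674) = (10.9004, -3.9674)
link 1: phi[1] = -20 + -90 = -110 deg
  cos(-110 deg) = -0.3420, sin(-110 deg) = -0.9397
  joint[2] = (10.9004, -3.9674) + 5.4 * (-0.3420, -0.9397) = (10.9004 + -1.8469, -3.9674 + -5.0743) = (9.0535, -9.0418)
link 2: phi[2] = -20 + -90 + 10 = -100 deg
  cos(-100 deg) = -0.1736, sin(-100 deg) = -0.9848
  joint[3] = (9.0535, -9.0418) + 1.5 * (-0.1736, -0.9848) = (9.0535 + -0.2605, -9.0418 + -1.4772) = (8.7931, -10.5190)
link 3: phi[3] = -20 + -90 + 10 + -35 = -135 deg
  cos(-135 deg) = -0.7071, sin(-135 deg) = -0.7071
  joint[4] = (8.7931, -10.5190) + 3.7 * (-0.7071, -0.7071) = (8.7931 + -2.6163, -10.5190 + -2.6163) = (6.1768, -13.1353)
End effector: (6.1768, -13.1353)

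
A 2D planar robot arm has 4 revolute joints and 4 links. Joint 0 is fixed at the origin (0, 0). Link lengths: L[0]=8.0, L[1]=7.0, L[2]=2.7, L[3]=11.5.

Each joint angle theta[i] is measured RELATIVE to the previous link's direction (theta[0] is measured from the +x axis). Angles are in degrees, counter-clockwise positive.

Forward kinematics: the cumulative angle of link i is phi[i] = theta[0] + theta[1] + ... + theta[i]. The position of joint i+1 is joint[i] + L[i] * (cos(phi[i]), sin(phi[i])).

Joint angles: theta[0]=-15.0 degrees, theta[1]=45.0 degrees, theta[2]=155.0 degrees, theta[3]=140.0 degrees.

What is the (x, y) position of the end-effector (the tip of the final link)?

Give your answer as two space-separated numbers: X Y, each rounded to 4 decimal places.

joint[0] = (0.0000, 0.0000)  (base)
link 0: phi[0] = -15 = -15 deg
  cos(-15 deg) = 0.9659, sin(-15 deg) = -0.2588
  joint[1] = (0.0000, 0.0000) + 8 * (0.9659, -0.2588) = (0.0000 + 7.7274, 0.0000 + -2.0706) = (7.7274, -2.0706)
link 1: phi[1] = -15 + 45 = 30 deg
  cos(30 deg) = 0.8660, sin(30 deg) = 0.5000
  joint[2] = (7.7274, -2.0706) + 7 * (0.8660, 0.5000) = (7.7274 + 6.0622, -2.0706 + 3.5000) = (13.7896, 1.4294)
link 2: phi[2] = -15 + 45 + 155 = 185 deg
  cos(185 deg) = -0.9962, sin(185 deg) = -0.0872
  joint[3] = (13.7896, 1.4294) + 2.7 * (-0.9962, -0.0872) = (13.7896 + -2.6897, 1.4294 + -0.2353) = (11.0999, 1.1941)
link 3: phi[3] = -15 + 45 + 155 + 140 = 325 deg
  cos(325 deg) = 0.8192, sin(325 deg) = -0.5736
  joint[4] = (11.0999, 1.1941) + 11.5 * (0.8192, -0.5736) = (11.0999 + 9.4202, 1.1941 + -6.5961) = (20.5201, -5.4020)
End effector: (20.5201, -5.4020)

Answer: 20.5201 -5.4020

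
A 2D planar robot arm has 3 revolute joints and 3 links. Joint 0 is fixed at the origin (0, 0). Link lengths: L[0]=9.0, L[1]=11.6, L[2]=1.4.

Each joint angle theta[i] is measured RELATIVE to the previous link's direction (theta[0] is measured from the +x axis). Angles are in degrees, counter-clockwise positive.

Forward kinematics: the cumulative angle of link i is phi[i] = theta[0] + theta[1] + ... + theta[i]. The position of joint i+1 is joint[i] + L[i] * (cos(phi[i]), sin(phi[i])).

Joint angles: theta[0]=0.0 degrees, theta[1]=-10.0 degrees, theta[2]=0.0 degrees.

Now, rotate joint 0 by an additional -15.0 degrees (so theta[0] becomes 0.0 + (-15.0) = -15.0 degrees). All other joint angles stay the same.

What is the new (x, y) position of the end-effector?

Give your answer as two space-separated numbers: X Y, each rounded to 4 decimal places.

joint[0] = (0.0000, 0.0000)  (base)
link 0: phi[0] = -15 = -15 deg
  cos(-15 deg) = 0.9659, sin(-15 deg) = -0.2588
  joint[1] = (0.0000, 0.0000) + 9 * (0.9659, -0.2588) = (0.0000 + 8.6933, 0.0000 + -2.3294) = (8.6933, -2.3294)
link 1: phi[1] = -15 + -10 = -25 deg
  cos(-25 deg) = 0.9063, sin(-25 deg) = -0.4226
  joint[2] = (8.6933, -2.3294) + 11.6 * (0.9063, -0.4226) = (8.6933 + 10.5132, -2.3294 + -4.9024) = (19.2065, -7.2317)
link 2: phi[2] = -15 + -10 + 0 = -25 deg
  cos(-25 deg) = 0.9063, sin(-25 deg) = -0.4226
  joint[3] = (19.2065, -7.2317) + 1.4 * (0.9063, -0.4226) = (19.2065 + 1.2688, -7.2317 + -0.5917) = (20.4753, -7.8234)
End effector: (20.4753, -7.8234)

Answer: 20.4753 -7.8234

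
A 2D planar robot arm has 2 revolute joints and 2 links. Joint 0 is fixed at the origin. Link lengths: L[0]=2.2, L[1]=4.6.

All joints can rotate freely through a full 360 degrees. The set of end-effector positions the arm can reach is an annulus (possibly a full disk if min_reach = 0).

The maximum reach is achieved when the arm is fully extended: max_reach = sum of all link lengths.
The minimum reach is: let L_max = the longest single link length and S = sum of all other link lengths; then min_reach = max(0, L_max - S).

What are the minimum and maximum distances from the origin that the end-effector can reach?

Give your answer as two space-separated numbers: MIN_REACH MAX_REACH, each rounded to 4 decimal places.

Answer: 2.4000 6.8000

Derivation:
Link lengths: [2.2, 4.6]
max_reach = 2.2 + 4.6 = 6.8
L_max = max([2.2, 4.6]) = 4.6
S (sum of others) = 6.8 - 4.6 = 2.2
min_reach = max(0, 4.6 - 2.2) = max(0, 2.4) = 2.4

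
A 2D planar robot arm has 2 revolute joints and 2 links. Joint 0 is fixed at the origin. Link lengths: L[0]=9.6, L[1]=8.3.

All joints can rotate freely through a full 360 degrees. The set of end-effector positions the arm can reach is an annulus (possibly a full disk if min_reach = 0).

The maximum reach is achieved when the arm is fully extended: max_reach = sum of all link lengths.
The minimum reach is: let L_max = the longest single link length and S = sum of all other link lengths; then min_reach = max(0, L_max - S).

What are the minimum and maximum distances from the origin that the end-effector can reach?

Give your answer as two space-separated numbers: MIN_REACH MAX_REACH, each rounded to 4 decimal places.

Answer: 1.3000 17.9000

Derivation:
Link lengths: [9.6, 8.3]
max_reach = 9.6 + 8.3 = 17.9
L_max = max([9.6, 8.3]) = 9.6
S (sum of others) = 17.9 - 9.6 = 8.3
min_reach = max(0, 9.6 - 8.3) = max(0, 1.3) = 1.3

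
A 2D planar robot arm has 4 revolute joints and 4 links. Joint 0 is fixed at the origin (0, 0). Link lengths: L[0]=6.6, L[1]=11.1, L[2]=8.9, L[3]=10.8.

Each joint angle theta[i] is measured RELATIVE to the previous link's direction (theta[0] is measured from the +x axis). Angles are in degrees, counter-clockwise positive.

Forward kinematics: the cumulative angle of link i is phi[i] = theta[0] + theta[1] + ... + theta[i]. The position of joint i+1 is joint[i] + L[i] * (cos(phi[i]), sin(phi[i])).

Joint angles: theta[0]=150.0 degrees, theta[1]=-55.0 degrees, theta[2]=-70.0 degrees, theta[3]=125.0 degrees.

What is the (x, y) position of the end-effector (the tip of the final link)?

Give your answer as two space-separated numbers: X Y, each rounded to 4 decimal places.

joint[0] = (0.0000, 0.0000)  (base)
link 0: phi[0] = 150 = 150 deg
  cos(150 deg) = -0.8660, sin(150 deg) = 0.5000
  joint[1] = (0.0000, 0.0000) + 6.6 * (-0.8660, 0.5000) = (0.0000 + -5.7158, 0.0000 + 3.3000) = (-5.7158, 3.3000)
link 1: phi[1] = 150 + -55 = 95 deg
  cos(95 deg) = -0.0872, sin(95 deg) = 0.9962
  joint[2] = (-5.7158, 3.3000) + 11.1 * (-0.0872, 0.9962) = (-5.7158 + -0.9674, 3.3000 + 11.0578) = (-6.6832, 14.3578)
link 2: phi[2] = 150 + -55 + -70 = 25 deg
  cos(25 deg) = 0.9063, sin(25 deg) = 0.4226
  joint[3] = (-6.6832, 14.3578) + 8.9 * (0.9063, 0.4226) = (-6.6832 + 8.0661, 14.3578 + 3.7613) = (1.3829, 18.1191)
link 3: phi[3] = 150 + -55 + -70 + 125 = 150 deg
  cos(150 deg) = -0.8660, sin(150 deg) = 0.5000
  joint[4] = (1.3829, 18.1191) + 10.8 * (-0.8660, 0.5000) = (1.3829 + -9.3531, 18.1191 + 5.4000) = (-7.9701, 23.5191)
End effector: (-7.9701, 23.5191)

Answer: -7.9701 23.5191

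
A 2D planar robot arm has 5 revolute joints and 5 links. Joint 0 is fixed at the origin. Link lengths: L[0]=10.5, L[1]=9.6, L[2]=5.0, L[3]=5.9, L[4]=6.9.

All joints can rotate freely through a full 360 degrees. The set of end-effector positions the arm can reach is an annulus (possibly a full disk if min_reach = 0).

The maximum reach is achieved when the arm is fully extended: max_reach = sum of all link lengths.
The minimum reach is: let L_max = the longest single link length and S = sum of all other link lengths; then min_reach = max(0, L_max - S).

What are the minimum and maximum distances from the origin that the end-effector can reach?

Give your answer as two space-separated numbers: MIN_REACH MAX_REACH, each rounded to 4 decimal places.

Answer: 0.0000 37.9000

Derivation:
Link lengths: [10.5, 9.6, 5.0, 5.9, 6.9]
max_reach = 10.5 + 9.6 + 5 + 5.9 + 6.9 = 37.9
L_max = max([10.5, 9.6, 5.0, 5.9, 6.9]) = 10.5
S (sum of others) = 37.9 - 10.5 = 27.4
min_reach = max(0, 10.5 - 27.4) = max(0, -16.9) = 0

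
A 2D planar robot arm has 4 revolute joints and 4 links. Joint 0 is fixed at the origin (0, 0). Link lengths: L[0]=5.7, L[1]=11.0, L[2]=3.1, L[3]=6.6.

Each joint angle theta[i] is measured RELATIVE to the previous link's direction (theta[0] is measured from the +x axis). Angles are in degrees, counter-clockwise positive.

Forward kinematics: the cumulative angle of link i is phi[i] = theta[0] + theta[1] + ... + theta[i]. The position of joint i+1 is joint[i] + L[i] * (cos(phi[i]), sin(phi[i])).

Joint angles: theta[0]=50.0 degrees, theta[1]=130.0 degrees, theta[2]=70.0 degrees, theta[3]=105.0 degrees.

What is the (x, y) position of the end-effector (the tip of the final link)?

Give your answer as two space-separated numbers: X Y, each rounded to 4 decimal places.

Answer: -1.8215 0.8782

Derivation:
joint[0] = (0.0000, 0.0000)  (base)
link 0: phi[0] = 50 = 50 deg
  cos(50 deg) = 0.6428, sin(50 deg) = 0.7660
  joint[1] = (0.0000, 0.0000) + 5.7 * (0.6428, 0.7660) = (0.0000 + 3.6639, 0.0000 + 4.3665) = (3.6639, 4.3665)
link 1: phi[1] = 50 + 130 = 180 deg
  cos(180 deg) = -1.0000, sin(180 deg) = 0.0000
  joint[2] = (3.6639, 4.3665) + 11 * (-1.0000, 0.0000) = (3.6639 + -11.0000, 4.3665 + 0.0000) = (-7.3361, 4.3665)
link 2: phi[2] = 50 + 130 + 70 = 250 deg
  cos(250 deg) = -0.3420, sin(250 deg) = -0.9397
  joint[3] = (-7.3361, 4.3665) + 3.1 * (-0.3420, -0.9397) = (-7.3361 + -1.0603, 4.3665 + -2.9130) = (-8.3964, 1.4534)
link 3: phi[3] = 50 + 130 + 70 + 105 = 355 deg
  cos(355 deg) = 0.9962, sin(355 deg) = -0.0872
  joint[4] = (-8.3964, 1.4534) + 6.6 * (0.9962, -0.0872) = (-8.3964 + 6.5749, 1.4534 + -0.5752) = (-1.8215, 0.8782)
End effector: (-1.8215, 0.8782)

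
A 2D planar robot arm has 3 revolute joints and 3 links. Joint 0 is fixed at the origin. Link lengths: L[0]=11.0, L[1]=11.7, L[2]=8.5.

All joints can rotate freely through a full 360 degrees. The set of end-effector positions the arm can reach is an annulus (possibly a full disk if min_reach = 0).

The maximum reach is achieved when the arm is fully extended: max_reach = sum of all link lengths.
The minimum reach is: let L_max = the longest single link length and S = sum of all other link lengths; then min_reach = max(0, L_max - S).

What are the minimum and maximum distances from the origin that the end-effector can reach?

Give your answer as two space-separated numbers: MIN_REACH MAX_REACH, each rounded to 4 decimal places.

Answer: 0.0000 31.2000

Derivation:
Link lengths: [11.0, 11.7, 8.5]
max_reach = 11 + 11.7 + 8.5 = 31.2
L_max = max([11.0, 11.7, 8.5]) = 11.7
S (sum of others) = 31.2 - 11.7 = 19.5
min_reach = max(0, 11.7 - 19.5) = max(0, -7.8) = 0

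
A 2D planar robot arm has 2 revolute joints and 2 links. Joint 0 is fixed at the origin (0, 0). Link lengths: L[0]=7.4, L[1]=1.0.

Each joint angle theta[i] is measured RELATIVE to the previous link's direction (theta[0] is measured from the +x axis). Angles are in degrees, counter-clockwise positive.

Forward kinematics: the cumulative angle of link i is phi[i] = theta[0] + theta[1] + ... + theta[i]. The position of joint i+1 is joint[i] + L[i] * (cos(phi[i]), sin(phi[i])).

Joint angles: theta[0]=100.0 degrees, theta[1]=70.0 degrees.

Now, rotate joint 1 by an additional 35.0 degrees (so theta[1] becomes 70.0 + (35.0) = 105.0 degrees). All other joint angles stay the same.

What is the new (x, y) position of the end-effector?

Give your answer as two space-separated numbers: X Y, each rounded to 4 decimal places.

Answer: -2.1913 6.8650

Derivation:
joint[0] = (0.0000, 0.0000)  (base)
link 0: phi[0] = 100 = 100 deg
  cos(100 deg) = -0.1736, sin(100 deg) = 0.9848
  joint[1] = (0.0000, 0.0000) + 7.4 * (-0.1736, 0.9848) = (0.0000 + -1.2850, 0.0000 + 7.2876) = (-1.2850, 7.2876)
link 1: phi[1] = 100 + 105 = 205 deg
  cos(205 deg) = -0.9063, sin(205 deg) = -0.4226
  joint[2] = (-1.2850, 7.2876) + 1 * (-0.9063, -0.4226) = (-1.2850 + -0.9063, 7.2876 + -0.4226) = (-2.1913, 6.8650)
End effector: (-2.1913, 6.8650)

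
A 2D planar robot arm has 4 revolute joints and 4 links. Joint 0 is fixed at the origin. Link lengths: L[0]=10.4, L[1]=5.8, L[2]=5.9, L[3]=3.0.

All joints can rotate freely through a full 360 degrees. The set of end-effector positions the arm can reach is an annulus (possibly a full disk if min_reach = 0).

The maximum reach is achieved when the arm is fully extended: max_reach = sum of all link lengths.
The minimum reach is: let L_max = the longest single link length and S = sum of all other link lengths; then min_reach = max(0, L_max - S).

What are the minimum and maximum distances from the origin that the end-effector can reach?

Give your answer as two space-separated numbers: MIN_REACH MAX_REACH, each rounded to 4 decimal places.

Link lengths: [10.4, 5.8, 5.9, 3.0]
max_reach = 10.4 + 5.8 + 5.9 + 3 = 25.1
L_max = max([10.4, 5.8, 5.9, 3.0]) = 10.4
S (sum of others) = 25.1 - 10.4 = 14.7
min_reach = max(0, 10.4 - 14.7) = max(0, -4.3) = 0

Answer: 0.0000 25.1000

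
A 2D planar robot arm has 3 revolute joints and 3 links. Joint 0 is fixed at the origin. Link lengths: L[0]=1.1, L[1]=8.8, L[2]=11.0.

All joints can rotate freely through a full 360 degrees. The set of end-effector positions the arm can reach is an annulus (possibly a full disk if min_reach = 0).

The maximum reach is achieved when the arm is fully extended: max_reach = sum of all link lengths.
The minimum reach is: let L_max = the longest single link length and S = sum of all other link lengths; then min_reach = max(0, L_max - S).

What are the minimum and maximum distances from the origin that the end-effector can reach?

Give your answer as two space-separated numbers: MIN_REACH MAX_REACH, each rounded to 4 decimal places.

Link lengths: [1.1, 8.8, 11.0]
max_reach = 1.1 + 8.8 + 11 = 20.9
L_max = max([1.1, 8.8, 11.0]) = 11
S (sum of others) = 20.9 - 11 = 9.9
min_reach = max(0, 11 - 9.9) = max(0, 1.1) = 1.1

Answer: 1.1000 20.9000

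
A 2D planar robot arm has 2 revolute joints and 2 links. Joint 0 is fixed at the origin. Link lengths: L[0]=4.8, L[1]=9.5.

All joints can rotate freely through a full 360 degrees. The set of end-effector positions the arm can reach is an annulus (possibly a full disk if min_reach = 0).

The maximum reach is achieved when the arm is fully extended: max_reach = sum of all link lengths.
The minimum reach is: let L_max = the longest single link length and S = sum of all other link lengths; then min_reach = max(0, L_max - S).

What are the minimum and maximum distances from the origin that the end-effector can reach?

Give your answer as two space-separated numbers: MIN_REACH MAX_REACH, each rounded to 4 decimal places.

Answer: 4.7000 14.3000

Derivation:
Link lengths: [4.8, 9.5]
max_reach = 4.8 + 9.5 = 14.3
L_max = max([4.8, 9.5]) = 9.5
S (sum of others) = 14.3 - 9.5 = 4.8
min_reach = max(0, 9.5 - 4.8) = max(0, 4.7) = 4.7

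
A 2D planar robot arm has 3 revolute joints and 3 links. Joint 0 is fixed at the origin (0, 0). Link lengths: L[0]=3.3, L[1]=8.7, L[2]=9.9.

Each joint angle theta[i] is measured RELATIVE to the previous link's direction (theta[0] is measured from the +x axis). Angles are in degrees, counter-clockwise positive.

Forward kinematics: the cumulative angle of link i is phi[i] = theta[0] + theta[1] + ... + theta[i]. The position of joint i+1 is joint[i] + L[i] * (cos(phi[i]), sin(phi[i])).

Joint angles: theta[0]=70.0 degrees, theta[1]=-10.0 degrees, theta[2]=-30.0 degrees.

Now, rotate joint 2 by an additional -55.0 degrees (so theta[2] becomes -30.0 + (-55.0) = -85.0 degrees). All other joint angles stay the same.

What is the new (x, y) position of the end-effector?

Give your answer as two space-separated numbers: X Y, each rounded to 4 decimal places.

joint[0] = (0.0000, 0.0000)  (base)
link 0: phi[0] = 70 = 70 deg
  cos(70 deg) = 0.3420, sin(70 deg) = 0.9397
  joint[1] = (0.0000, 0.0000) + 3.3 * (0.3420, 0.9397) = (0.0000 + 1.1287, 0.0000 + 3.1010) = (1.1287, 3.1010)
link 1: phi[1] = 70 + -10 = 60 deg
  cos(60 deg) = 0.5000, sin(60 deg) = 0.8660
  joint[2] = (1.1287, 3.1010) + 8.7 * (0.5000, 0.8660) = (1.1287 + 4.3500, 3.1010 + 7.5344) = (5.4787, 10.6354)
link 2: phi[2] = 70 + -10 + -85 = -25 deg
  cos(-25 deg) = 0.9063, sin(-25 deg) = -0.4226
  joint[3] = (5.4787, 10.6354) + 9.9 * (0.9063, -0.4226) = (5.4787 + 8.9724, 10.6354 + -4.1839) = (14.4511, 6.4515)
End effector: (14.4511, 6.4515)

Answer: 14.4511 6.4515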